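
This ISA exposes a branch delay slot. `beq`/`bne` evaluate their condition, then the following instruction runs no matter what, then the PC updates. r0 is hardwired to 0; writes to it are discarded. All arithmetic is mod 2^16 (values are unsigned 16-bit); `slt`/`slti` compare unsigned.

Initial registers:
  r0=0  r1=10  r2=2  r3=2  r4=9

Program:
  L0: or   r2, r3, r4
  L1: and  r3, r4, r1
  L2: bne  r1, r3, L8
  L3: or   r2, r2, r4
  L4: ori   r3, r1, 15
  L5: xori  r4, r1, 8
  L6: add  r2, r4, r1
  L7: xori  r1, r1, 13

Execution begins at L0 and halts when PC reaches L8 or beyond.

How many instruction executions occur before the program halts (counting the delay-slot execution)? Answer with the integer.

  step pc=0: or   r2, r3, r4  regs=(0,10,11,2,9)
  step pc=1: and  r3, r4, r1  regs=(0,10,11,8,9)
  step pc=2: bne  r1, r3, L8  cond=T  regs=(0,10,11,8,9)
  step pc=3: or   r2, r2, r4  regs=(0,10,11,8,9)

4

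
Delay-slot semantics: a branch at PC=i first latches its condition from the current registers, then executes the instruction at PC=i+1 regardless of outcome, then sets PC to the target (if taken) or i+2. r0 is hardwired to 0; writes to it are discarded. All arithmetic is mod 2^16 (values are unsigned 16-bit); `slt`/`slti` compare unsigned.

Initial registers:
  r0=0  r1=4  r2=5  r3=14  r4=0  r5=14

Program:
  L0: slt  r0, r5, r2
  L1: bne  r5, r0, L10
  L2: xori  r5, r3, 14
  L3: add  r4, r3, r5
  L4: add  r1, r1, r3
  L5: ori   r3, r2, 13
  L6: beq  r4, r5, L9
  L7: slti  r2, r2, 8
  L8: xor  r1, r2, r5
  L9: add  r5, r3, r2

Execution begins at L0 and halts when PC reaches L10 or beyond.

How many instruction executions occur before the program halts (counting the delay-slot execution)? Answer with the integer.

3

  step pc=0: slt  r0, r5, r2  regs=(0,4,5,14,0,14)
  step pc=1: bne  r5, r0, L10  cond=T  regs=(0,4,5,14,0,14)
  step pc=2: xori  r5, r3, 14  regs=(0,4,5,14,0,0)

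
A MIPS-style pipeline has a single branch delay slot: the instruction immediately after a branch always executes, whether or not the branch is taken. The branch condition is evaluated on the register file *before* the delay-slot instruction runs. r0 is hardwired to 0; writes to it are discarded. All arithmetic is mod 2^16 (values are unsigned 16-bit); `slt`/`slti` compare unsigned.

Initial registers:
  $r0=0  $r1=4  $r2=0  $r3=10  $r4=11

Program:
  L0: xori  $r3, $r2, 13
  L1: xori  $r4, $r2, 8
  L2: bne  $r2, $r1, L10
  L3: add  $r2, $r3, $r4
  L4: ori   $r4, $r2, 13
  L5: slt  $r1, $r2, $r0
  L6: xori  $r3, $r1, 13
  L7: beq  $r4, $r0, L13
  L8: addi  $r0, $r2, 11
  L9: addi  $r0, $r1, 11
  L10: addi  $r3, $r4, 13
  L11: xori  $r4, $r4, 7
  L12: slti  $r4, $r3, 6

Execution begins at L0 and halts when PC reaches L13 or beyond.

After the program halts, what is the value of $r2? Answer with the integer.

PC=0  xori  $r3, $r2, 13     | $r0=0 $r1=4 $r2=0 $r3=13 $r4=11
PC=1  xori  $r4, $r2, 8      | $r0=0 $r1=4 $r2=0 $r3=13 $r4=8
PC=2  bne  $r2, $r1, L10     | $r0=0 $r1=4 $r2=0 $r3=13 $r4=8  [TAKEN]
PC=3  add  $r2, $r3, $r4     | $r0=0 $r1=4 $r2=21 $r3=13 $r4=8
PC=10 addi  $r3, $r4, 13     | $r0=0 $r1=4 $r2=21 $r3=21 $r4=8
PC=11 xori  $r4, $r4, 7      | $r0=0 $r1=4 $r2=21 $r3=21 $r4=15
PC=12 slti  $r4, $r3, 6      | $r0=0 $r1=4 $r2=21 $r3=21 $r4=0

21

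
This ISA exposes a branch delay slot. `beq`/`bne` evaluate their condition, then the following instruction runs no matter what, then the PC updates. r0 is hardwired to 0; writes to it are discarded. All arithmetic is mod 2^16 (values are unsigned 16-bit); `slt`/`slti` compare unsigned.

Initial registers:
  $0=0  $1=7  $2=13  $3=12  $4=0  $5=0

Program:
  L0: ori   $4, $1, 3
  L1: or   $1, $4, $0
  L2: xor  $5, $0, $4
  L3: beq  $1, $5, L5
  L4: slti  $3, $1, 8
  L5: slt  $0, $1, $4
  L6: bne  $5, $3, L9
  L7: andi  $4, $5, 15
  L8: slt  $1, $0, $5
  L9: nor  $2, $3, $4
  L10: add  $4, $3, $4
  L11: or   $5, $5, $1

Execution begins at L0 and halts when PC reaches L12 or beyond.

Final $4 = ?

8

PC=0  ori   $4, $1, 3        | $0=0 $1=7 $2=13 $3=12 $4=7 $5=0
PC=1  or   $1, $4, $0        | $0=0 $1=7 $2=13 $3=12 $4=7 $5=0
PC=2  xor  $5, $0, $4        | $0=0 $1=7 $2=13 $3=12 $4=7 $5=7
PC=3  beq  $1, $5, L5        | $0=0 $1=7 $2=13 $3=12 $4=7 $5=7  [TAKEN]
PC=4  slti  $3, $1, 8        | $0=0 $1=7 $2=13 $3=1 $4=7 $5=7
PC=5  slt  $0, $1, $4        | $0=0 $1=7 $2=13 $3=1 $4=7 $5=7
PC=6  bne  $5, $3, L9        | $0=0 $1=7 $2=13 $3=1 $4=7 $5=7  [TAKEN]
PC=7  andi  $4, $5, 15       | $0=0 $1=7 $2=13 $3=1 $4=7 $5=7
PC=9  nor  $2, $3, $4        | $0=0 $1=7 $2=65528 $3=1 $4=7 $5=7
PC=10 add  $4, $3, $4        | $0=0 $1=7 $2=65528 $3=1 $4=8 $5=7
PC=11 or   $5, $5, $1        | $0=0 $1=7 $2=65528 $3=1 $4=8 $5=7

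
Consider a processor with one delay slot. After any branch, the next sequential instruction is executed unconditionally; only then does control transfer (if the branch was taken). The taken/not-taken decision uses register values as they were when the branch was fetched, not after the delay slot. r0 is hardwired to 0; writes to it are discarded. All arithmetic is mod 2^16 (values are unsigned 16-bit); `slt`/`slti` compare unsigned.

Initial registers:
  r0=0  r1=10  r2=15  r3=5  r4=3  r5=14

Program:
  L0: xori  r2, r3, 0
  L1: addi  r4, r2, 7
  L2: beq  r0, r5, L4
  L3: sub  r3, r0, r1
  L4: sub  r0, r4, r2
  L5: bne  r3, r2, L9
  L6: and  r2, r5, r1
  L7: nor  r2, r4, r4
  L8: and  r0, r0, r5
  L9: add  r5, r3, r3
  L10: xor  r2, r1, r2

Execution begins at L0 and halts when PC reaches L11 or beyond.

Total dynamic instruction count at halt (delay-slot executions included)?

9

#0 xori  r2, r3, 0 ; 0/10/5/5/3/14
#1 addi  r4, r2, 7 ; 0/10/5/5/12/14
#2 beq  r0, r5, L4 ; 0/10/5/5/12/14 ; →fallthru
#3 sub  r3, r0, r1 ; 0/10/5/65526/12/14
#4 sub  r0, r4, r2 ; 0/10/5/65526/12/14
#5 bne  r3, r2, L9 ; 0/10/5/65526/12/14 ; →target
#6 and  r2, r5, r1 ; 0/10/10/65526/12/14
#9 add  r5, r3, r3 ; 0/10/10/65526/12/65516
#10 xor  r2, r1, r2 ; 0/10/0/65526/12/65516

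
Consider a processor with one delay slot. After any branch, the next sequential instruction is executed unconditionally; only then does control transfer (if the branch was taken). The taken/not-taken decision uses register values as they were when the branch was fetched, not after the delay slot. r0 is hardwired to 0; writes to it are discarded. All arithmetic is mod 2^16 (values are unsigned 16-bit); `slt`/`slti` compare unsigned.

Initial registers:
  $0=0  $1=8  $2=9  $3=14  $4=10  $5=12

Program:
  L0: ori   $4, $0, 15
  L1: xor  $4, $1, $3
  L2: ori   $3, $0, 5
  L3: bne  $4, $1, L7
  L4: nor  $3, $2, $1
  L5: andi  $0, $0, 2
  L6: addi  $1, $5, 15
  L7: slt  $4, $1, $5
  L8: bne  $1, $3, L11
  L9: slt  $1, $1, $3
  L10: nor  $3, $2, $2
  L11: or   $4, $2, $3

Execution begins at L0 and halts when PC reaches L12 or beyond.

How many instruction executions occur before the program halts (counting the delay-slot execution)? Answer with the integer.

9

  step pc=0: ori   $4, $0, 15  regs=(0,8,9,14,15,12)
  step pc=1: xor  $4, $1, $3  regs=(0,8,9,14,6,12)
  step pc=2: ori   $3, $0, 5  regs=(0,8,9,5,6,12)
  step pc=3: bne  $4, $1, L7  cond=T  regs=(0,8,9,5,6,12)
  step pc=4: nor  $3, $2, $1  regs=(0,8,9,65526,6,12)
  step pc=7: slt  $4, $1, $5  regs=(0,8,9,65526,1,12)
  step pc=8: bne  $1, $3, L11  cond=T  regs=(0,8,9,65526,1,12)
  step pc=9: slt  $1, $1, $3  regs=(0,1,9,65526,1,12)
  step pc=11: or   $4, $2, $3  regs=(0,1,9,65526,65535,12)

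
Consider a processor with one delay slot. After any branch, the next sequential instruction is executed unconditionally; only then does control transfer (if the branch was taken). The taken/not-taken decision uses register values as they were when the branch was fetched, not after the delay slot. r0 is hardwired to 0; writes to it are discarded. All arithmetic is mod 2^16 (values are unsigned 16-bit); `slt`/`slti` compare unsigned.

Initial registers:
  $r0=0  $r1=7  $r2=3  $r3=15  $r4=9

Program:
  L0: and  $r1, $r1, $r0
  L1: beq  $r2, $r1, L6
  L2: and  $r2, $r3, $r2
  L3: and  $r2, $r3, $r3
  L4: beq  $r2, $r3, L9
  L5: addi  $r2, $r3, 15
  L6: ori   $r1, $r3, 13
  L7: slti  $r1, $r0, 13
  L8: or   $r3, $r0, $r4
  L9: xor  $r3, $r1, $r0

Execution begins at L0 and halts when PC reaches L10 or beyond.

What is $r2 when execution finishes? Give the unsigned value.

PC=0  and  $r1, $r1, $r0     | $r0=0 $r1=0 $r2=3 $r3=15 $r4=9
PC=1  beq  $r2, $r1, L6      | $r0=0 $r1=0 $r2=3 $r3=15 $r4=9  [not taken]
PC=2  and  $r2, $r3, $r2     | $r0=0 $r1=0 $r2=3 $r3=15 $r4=9
PC=3  and  $r2, $r3, $r3     | $r0=0 $r1=0 $r2=15 $r3=15 $r4=9
PC=4  beq  $r2, $r3, L9      | $r0=0 $r1=0 $r2=15 $r3=15 $r4=9  [TAKEN]
PC=5  addi  $r2, $r3, 15     | $r0=0 $r1=0 $r2=30 $r3=15 $r4=9
PC=9  xor  $r3, $r1, $r0     | $r0=0 $r1=0 $r2=30 $r3=0 $r4=9

30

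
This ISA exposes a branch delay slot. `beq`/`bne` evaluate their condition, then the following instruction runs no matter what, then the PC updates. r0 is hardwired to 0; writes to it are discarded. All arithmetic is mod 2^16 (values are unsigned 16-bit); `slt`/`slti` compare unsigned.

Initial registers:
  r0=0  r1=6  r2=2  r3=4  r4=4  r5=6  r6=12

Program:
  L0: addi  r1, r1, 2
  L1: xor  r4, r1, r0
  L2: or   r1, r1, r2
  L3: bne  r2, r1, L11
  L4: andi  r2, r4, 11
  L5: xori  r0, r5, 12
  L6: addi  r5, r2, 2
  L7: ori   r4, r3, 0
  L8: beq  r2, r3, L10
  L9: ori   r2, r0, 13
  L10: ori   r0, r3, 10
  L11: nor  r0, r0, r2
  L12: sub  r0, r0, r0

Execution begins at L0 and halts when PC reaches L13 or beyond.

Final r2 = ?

8

  step pc=0: addi  r1, r1, 2  regs=(0,8,2,4,4,6,12)
  step pc=1: xor  r4, r1, r0  regs=(0,8,2,4,8,6,12)
  step pc=2: or   r1, r1, r2  regs=(0,10,2,4,8,6,12)
  step pc=3: bne  r2, r1, L11  cond=T  regs=(0,10,2,4,8,6,12)
  step pc=4: andi  r2, r4, 11  regs=(0,10,8,4,8,6,12)
  step pc=11: nor  r0, r0, r2  regs=(0,10,8,4,8,6,12)
  step pc=12: sub  r0, r0, r0  regs=(0,10,8,4,8,6,12)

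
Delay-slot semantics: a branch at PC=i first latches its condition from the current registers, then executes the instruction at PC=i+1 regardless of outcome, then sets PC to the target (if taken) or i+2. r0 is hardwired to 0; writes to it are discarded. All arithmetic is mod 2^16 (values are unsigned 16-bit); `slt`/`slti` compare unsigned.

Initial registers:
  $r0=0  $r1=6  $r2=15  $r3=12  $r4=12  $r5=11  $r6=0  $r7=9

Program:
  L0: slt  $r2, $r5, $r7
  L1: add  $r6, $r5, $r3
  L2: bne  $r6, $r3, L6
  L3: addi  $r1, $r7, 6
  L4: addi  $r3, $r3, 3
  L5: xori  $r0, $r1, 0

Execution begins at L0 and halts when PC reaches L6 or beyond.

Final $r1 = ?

15

  step pc=0: slt  $r2, $r5, $r7  regs=(0,6,0,12,12,11,0,9)
  step pc=1: add  $r6, $r5, $r3  regs=(0,6,0,12,12,11,23,9)
  step pc=2: bne  $r6, $r3, L6  cond=T  regs=(0,6,0,12,12,11,23,9)
  step pc=3: addi  $r1, $r7, 6  regs=(0,15,0,12,12,11,23,9)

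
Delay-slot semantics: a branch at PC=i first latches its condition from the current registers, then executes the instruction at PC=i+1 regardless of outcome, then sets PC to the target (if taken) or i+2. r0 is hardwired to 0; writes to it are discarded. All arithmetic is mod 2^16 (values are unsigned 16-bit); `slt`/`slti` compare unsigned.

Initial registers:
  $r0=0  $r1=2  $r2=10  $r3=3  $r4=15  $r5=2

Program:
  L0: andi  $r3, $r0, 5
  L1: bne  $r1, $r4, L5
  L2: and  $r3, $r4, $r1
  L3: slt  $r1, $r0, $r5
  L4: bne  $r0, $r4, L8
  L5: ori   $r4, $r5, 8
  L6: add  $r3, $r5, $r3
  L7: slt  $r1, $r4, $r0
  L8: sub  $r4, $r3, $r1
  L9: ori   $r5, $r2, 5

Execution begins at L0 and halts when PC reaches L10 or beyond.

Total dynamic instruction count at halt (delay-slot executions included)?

8

PC=0  andi  $r3, $r0, 5      | $r0=0 $r1=2 $r2=10 $r3=0 $r4=15 $r5=2
PC=1  bne  $r1, $r4, L5      | $r0=0 $r1=2 $r2=10 $r3=0 $r4=15 $r5=2  [TAKEN]
PC=2  and  $r3, $r4, $r1     | $r0=0 $r1=2 $r2=10 $r3=2 $r4=15 $r5=2
PC=5  ori   $r4, $r5, 8      | $r0=0 $r1=2 $r2=10 $r3=2 $r4=10 $r5=2
PC=6  add  $r3, $r5, $r3     | $r0=0 $r1=2 $r2=10 $r3=4 $r4=10 $r5=2
PC=7  slt  $r1, $r4, $r0     | $r0=0 $r1=0 $r2=10 $r3=4 $r4=10 $r5=2
PC=8  sub  $r4, $r3, $r1     | $r0=0 $r1=0 $r2=10 $r3=4 $r4=4 $r5=2
PC=9  ori   $r5, $r2, 5      | $r0=0 $r1=0 $r2=10 $r3=4 $r4=4 $r5=15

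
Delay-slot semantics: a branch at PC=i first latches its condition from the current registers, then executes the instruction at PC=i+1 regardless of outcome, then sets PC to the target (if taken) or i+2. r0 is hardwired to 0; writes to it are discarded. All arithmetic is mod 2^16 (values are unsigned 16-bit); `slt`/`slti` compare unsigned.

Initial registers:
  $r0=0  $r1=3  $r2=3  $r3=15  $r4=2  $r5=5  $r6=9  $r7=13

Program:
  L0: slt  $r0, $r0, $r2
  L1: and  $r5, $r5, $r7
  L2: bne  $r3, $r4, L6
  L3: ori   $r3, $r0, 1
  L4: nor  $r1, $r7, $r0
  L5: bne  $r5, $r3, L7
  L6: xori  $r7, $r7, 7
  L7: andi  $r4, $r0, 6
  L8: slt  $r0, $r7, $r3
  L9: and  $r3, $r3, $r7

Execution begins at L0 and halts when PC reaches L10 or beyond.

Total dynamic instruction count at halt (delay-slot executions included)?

  step pc=0: slt  $r0, $r0, $r2  regs=(0,3,3,15,2,5,9,13)
  step pc=1: and  $r5, $r5, $r7  regs=(0,3,3,15,2,5,9,13)
  step pc=2: bne  $r3, $r4, L6  cond=T  regs=(0,3,3,15,2,5,9,13)
  step pc=3: ori   $r3, $r0, 1  regs=(0,3,3,1,2,5,9,13)
  step pc=6: xori  $r7, $r7, 7  regs=(0,3,3,1,2,5,9,10)
  step pc=7: andi  $r4, $r0, 6  regs=(0,3,3,1,0,5,9,10)
  step pc=8: slt  $r0, $r7, $r3  regs=(0,3,3,1,0,5,9,10)
  step pc=9: and  $r3, $r3, $r7  regs=(0,3,3,0,0,5,9,10)

8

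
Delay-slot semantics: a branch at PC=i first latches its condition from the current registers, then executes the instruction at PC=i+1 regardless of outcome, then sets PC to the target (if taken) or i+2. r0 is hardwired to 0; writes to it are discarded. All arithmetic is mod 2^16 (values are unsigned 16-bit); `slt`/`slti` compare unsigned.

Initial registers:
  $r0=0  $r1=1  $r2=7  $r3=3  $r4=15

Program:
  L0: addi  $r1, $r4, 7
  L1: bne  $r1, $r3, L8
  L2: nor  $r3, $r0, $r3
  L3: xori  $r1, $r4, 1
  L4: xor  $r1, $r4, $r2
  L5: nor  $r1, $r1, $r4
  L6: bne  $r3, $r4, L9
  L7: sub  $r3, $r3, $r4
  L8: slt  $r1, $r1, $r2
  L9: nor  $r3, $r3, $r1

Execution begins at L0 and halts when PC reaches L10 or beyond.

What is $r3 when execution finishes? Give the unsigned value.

[0] addi  $r1, $r4, 7  →  {$r0:0, $r1:22, $r2:7, $r3:3, $r4:15}
[1] bne  $r1, $r3, L8  →  {$r0:0, $r1:22, $r2:7, $r3:3, $r4:15}  ⟨branch taken⟩
[2] nor  $r3, $r0, $r3  →  {$r0:0, $r1:22, $r2:7, $r3:65532, $r4:15}
[8] slt  $r1, $r1, $r2  →  {$r0:0, $r1:0, $r2:7, $r3:65532, $r4:15}
[9] nor  $r3, $r3, $r1  →  {$r0:0, $r1:0, $r2:7, $r3:3, $r4:15}

3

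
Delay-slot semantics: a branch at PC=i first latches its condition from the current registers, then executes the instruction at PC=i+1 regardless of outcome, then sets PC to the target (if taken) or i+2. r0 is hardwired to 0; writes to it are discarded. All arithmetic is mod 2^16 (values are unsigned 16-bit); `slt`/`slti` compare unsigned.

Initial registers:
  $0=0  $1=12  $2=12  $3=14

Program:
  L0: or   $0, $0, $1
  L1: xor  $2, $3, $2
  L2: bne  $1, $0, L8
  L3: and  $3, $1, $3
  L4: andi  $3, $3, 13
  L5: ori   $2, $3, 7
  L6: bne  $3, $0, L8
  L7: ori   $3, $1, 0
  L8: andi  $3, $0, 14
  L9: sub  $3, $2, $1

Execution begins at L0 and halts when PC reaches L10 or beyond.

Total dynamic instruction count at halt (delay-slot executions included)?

[0] or   $0, $0, $1  →  {$0:0, $1:12, $2:12, $3:14}
[1] xor  $2, $3, $2  →  {$0:0, $1:12, $2:2, $3:14}
[2] bne  $1, $0, L8  →  {$0:0, $1:12, $2:2, $3:14}  ⟨branch taken⟩
[3] and  $3, $1, $3  →  {$0:0, $1:12, $2:2, $3:12}
[8] andi  $3, $0, 14  →  {$0:0, $1:12, $2:2, $3:0}
[9] sub  $3, $2, $1  →  {$0:0, $1:12, $2:2, $3:65526}

6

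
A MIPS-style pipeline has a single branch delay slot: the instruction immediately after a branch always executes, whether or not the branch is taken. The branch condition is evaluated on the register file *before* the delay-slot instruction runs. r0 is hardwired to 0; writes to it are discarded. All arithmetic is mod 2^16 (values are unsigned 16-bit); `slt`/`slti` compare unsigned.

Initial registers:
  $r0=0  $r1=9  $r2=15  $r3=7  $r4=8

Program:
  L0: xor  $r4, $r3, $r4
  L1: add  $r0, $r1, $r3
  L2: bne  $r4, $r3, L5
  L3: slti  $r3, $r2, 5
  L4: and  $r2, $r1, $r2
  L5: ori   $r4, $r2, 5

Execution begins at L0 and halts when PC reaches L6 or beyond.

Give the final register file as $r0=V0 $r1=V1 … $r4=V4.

  step pc=0: xor  $r4, $r3, $r4  regs=(0,9,15,7,15)
  step pc=1: add  $r0, $r1, $r3  regs=(0,9,15,7,15)
  step pc=2: bne  $r4, $r3, L5  cond=T  regs=(0,9,15,7,15)
  step pc=3: slti  $r3, $r2, 5  regs=(0,9,15,0,15)
  step pc=5: ori   $r4, $r2, 5  regs=(0,9,15,0,15)

$r0=0 $r1=9 $r2=15 $r3=0 $r4=15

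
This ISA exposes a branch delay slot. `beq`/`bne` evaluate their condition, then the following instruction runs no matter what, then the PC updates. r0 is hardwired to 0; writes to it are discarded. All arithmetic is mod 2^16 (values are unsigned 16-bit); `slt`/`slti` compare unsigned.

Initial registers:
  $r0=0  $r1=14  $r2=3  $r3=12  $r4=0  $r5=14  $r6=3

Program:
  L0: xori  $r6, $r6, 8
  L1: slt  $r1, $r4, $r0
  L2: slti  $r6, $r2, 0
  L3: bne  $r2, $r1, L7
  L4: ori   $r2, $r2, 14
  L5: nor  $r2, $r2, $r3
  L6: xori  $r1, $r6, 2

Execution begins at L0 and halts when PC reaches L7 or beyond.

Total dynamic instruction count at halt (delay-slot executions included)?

5

[0] xori  $r6, $r6, 8  →  {$r0:0, $r1:14, $r2:3, $r3:12, $r4:0, $r5:14, $r6:11}
[1] slt  $r1, $r4, $r0  →  {$r0:0, $r1:0, $r2:3, $r3:12, $r4:0, $r5:14, $r6:11}
[2] slti  $r6, $r2, 0  →  {$r0:0, $r1:0, $r2:3, $r3:12, $r4:0, $r5:14, $r6:0}
[3] bne  $r2, $r1, L7  →  {$r0:0, $r1:0, $r2:3, $r3:12, $r4:0, $r5:14, $r6:0}  ⟨branch taken⟩
[4] ori   $r2, $r2, 14  →  {$r0:0, $r1:0, $r2:15, $r3:12, $r4:0, $r5:14, $r6:0}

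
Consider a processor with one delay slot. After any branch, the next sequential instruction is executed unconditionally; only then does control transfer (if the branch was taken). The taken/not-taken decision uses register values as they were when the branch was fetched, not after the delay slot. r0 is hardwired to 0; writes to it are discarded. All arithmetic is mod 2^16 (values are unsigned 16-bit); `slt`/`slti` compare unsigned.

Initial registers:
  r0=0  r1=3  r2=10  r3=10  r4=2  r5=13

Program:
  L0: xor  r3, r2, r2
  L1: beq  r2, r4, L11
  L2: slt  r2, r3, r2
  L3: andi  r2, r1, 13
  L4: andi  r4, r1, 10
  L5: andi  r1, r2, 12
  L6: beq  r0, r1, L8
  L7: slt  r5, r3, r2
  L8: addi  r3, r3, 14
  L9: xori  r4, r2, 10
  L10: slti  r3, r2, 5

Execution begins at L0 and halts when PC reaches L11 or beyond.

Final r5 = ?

  step pc=0: xor  r3, r2, r2  regs=(0,3,10,0,2,13)
  step pc=1: beq  r2, r4, L11  cond=F  regs=(0,3,10,0,2,13)
  step pc=2: slt  r2, r3, r2  regs=(0,3,1,0,2,13)
  step pc=3: andi  r2, r1, 13  regs=(0,3,1,0,2,13)
  step pc=4: andi  r4, r1, 10  regs=(0,3,1,0,2,13)
  step pc=5: andi  r1, r2, 12  regs=(0,0,1,0,2,13)
  step pc=6: beq  r0, r1, L8  cond=T  regs=(0,0,1,0,2,13)
  step pc=7: slt  r5, r3, r2  regs=(0,0,1,0,2,1)
  step pc=8: addi  r3, r3, 14  regs=(0,0,1,14,2,1)
  step pc=9: xori  r4, r2, 10  regs=(0,0,1,14,11,1)
  step pc=10: slti  r3, r2, 5  regs=(0,0,1,1,11,1)

1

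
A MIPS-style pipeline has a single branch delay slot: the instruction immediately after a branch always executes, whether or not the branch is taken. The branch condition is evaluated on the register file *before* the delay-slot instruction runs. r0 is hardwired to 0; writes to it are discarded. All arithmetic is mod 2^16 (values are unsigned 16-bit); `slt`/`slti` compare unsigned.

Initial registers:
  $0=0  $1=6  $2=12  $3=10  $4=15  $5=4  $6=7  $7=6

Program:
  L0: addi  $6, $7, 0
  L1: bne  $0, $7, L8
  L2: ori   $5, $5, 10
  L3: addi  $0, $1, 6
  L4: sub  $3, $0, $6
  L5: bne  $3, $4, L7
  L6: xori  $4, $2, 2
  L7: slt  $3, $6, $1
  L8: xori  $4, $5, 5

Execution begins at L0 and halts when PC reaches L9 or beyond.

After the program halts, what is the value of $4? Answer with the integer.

PC=0  addi  $6, $7, 0        | $0=0 $1=6 $2=12 $3=10 $4=15 $5=4 $6=6 $7=6
PC=1  bne  $0, $7, L8        | $0=0 $1=6 $2=12 $3=10 $4=15 $5=4 $6=6 $7=6  [TAKEN]
PC=2  ori   $5, $5, 10       | $0=0 $1=6 $2=12 $3=10 $4=15 $5=14 $6=6 $7=6
PC=8  xori  $4, $5, 5        | $0=0 $1=6 $2=12 $3=10 $4=11 $5=14 $6=6 $7=6

11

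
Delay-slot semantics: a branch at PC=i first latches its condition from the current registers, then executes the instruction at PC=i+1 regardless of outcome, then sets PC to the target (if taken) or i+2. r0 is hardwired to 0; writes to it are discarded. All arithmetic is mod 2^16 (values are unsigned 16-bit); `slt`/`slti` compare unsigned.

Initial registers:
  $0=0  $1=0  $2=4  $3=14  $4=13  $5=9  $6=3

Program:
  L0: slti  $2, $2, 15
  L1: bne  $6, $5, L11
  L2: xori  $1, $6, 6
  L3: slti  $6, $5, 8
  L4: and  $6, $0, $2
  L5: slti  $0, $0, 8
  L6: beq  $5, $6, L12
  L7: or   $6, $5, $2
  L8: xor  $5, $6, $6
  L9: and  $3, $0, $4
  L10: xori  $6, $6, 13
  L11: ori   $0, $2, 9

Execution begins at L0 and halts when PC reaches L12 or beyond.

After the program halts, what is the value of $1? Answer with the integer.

5

[0] slti  $2, $2, 15  →  {$0:0, $1:0, $2:1, $3:14, $4:13, $5:9, $6:3}
[1] bne  $6, $5, L11  →  {$0:0, $1:0, $2:1, $3:14, $4:13, $5:9, $6:3}  ⟨branch taken⟩
[2] xori  $1, $6, 6  →  {$0:0, $1:5, $2:1, $3:14, $4:13, $5:9, $6:3}
[11] ori   $0, $2, 9  →  {$0:0, $1:5, $2:1, $3:14, $4:13, $5:9, $6:3}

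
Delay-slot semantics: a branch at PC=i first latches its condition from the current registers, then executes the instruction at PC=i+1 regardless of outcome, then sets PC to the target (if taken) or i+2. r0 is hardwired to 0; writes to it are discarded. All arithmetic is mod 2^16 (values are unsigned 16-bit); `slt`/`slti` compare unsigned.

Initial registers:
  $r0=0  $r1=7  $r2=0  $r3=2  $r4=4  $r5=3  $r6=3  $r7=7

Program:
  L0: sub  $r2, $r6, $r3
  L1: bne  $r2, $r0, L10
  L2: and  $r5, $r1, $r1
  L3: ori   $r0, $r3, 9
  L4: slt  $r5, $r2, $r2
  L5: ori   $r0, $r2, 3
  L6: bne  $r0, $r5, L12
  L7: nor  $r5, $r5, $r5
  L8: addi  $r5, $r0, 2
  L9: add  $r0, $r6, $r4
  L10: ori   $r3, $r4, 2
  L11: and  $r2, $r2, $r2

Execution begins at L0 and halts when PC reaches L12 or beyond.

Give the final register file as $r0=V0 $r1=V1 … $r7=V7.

PC=0  sub  $r2, $r6, $r3     | $r0=0 $r1=7 $r2=1 $r3=2 $r4=4 $r5=3 $r6=3 $r7=7
PC=1  bne  $r2, $r0, L10     | $r0=0 $r1=7 $r2=1 $r3=2 $r4=4 $r5=3 $r6=3 $r7=7  [TAKEN]
PC=2  and  $r5, $r1, $r1     | $r0=0 $r1=7 $r2=1 $r3=2 $r4=4 $r5=7 $r6=3 $r7=7
PC=10 ori   $r3, $r4, 2      | $r0=0 $r1=7 $r2=1 $r3=6 $r4=4 $r5=7 $r6=3 $r7=7
PC=11 and  $r2, $r2, $r2     | $r0=0 $r1=7 $r2=1 $r3=6 $r4=4 $r5=7 $r6=3 $r7=7

$r0=0 $r1=7 $r2=1 $r3=6 $r4=4 $r5=7 $r6=3 $r7=7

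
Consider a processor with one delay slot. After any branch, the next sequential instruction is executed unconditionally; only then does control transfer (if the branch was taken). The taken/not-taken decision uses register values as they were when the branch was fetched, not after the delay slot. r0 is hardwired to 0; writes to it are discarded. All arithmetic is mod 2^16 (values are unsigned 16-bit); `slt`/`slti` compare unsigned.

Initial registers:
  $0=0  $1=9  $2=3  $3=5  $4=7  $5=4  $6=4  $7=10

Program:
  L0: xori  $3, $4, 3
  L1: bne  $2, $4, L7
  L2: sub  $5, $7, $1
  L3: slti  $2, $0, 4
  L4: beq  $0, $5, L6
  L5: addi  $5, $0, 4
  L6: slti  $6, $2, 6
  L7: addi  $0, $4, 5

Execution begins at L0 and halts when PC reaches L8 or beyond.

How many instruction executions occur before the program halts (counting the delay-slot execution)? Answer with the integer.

4

#0 xori  $3, $4, 3 ; 0/9/3/4/7/4/4/10
#1 bne  $2, $4, L7 ; 0/9/3/4/7/4/4/10 ; →target
#2 sub  $5, $7, $1 ; 0/9/3/4/7/1/4/10
#7 addi  $0, $4, 5 ; 0/9/3/4/7/1/4/10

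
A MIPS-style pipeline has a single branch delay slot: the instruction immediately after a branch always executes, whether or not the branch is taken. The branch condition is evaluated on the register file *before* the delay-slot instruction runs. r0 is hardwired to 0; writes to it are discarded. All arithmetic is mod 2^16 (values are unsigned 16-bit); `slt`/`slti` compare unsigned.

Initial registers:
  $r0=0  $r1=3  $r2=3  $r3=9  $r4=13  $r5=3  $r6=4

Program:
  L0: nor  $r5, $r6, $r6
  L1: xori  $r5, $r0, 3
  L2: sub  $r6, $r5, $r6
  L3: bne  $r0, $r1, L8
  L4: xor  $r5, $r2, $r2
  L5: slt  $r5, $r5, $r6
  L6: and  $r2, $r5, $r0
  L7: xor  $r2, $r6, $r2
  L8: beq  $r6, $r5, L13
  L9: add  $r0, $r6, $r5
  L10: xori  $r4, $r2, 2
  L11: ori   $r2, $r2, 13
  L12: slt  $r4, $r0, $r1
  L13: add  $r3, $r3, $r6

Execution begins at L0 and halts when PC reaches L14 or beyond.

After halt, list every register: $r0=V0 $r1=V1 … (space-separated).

$r0=0 $r1=3 $r2=15 $r3=8 $r4=1 $r5=0 $r6=65535

  step pc=0: nor  $r5, $r6, $r6  regs=(0,3,3,9,13,65531,4)
  step pc=1: xori  $r5, $r0, 3  regs=(0,3,3,9,13,3,4)
  step pc=2: sub  $r6, $r5, $r6  regs=(0,3,3,9,13,3,65535)
  step pc=3: bne  $r0, $r1, L8  cond=T  regs=(0,3,3,9,13,3,65535)
  step pc=4: xor  $r5, $r2, $r2  regs=(0,3,3,9,13,0,65535)
  step pc=8: beq  $r6, $r5, L13  cond=F  regs=(0,3,3,9,13,0,65535)
  step pc=9: add  $r0, $r6, $r5  regs=(0,3,3,9,13,0,65535)
  step pc=10: xori  $r4, $r2, 2  regs=(0,3,3,9,1,0,65535)
  step pc=11: ori   $r2, $r2, 13  regs=(0,3,15,9,1,0,65535)
  step pc=12: slt  $r4, $r0, $r1  regs=(0,3,15,9,1,0,65535)
  step pc=13: add  $r3, $r3, $r6  regs=(0,3,15,8,1,0,65535)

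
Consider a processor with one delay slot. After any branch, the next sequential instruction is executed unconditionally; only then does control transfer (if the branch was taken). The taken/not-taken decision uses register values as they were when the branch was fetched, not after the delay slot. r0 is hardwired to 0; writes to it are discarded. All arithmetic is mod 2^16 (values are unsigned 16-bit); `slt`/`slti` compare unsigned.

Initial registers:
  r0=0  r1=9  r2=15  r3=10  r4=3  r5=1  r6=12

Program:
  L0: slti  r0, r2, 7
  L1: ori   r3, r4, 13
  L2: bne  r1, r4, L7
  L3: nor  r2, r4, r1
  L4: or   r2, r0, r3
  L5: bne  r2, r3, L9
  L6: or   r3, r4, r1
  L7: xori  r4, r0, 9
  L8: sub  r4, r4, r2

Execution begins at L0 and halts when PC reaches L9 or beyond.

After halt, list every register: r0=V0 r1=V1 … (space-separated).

r0=0 r1=9 r2=65524 r3=15 r4=21 r5=1 r6=12

PC=0  slti  r0, r2, 7        | r0=0 r1=9 r2=15 r3=10 r4=3 r5=1 r6=12
PC=1  ori   r3, r4, 13       | r0=0 r1=9 r2=15 r3=15 r4=3 r5=1 r6=12
PC=2  bne  r1, r4, L7        | r0=0 r1=9 r2=15 r3=15 r4=3 r5=1 r6=12  [TAKEN]
PC=3  nor  r2, r4, r1        | r0=0 r1=9 r2=65524 r3=15 r4=3 r5=1 r6=12
PC=7  xori  r4, r0, 9        | r0=0 r1=9 r2=65524 r3=15 r4=9 r5=1 r6=12
PC=8  sub  r4, r4, r2        | r0=0 r1=9 r2=65524 r3=15 r4=21 r5=1 r6=12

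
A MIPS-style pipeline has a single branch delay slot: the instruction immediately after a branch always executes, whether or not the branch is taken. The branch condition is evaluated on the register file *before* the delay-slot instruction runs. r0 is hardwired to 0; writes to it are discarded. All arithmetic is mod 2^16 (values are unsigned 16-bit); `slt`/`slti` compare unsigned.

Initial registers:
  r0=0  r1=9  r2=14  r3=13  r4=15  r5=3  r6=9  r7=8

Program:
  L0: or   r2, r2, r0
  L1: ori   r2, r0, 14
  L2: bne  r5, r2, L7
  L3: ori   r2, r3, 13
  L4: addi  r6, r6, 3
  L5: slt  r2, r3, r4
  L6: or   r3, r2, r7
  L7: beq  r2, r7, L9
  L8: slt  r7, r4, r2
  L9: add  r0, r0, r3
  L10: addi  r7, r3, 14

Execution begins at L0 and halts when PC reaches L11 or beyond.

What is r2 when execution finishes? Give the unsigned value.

13

PC=0  or   r2, r2, r0        | r0=0 r1=9 r2=14 r3=13 r4=15 r5=3 r6=9 r7=8
PC=1  ori   r2, r0, 14       | r0=0 r1=9 r2=14 r3=13 r4=15 r5=3 r6=9 r7=8
PC=2  bne  r5, r2, L7        | r0=0 r1=9 r2=14 r3=13 r4=15 r5=3 r6=9 r7=8  [TAKEN]
PC=3  ori   r2, r3, 13       | r0=0 r1=9 r2=13 r3=13 r4=15 r5=3 r6=9 r7=8
PC=7  beq  r2, r7, L9        | r0=0 r1=9 r2=13 r3=13 r4=15 r5=3 r6=9 r7=8  [not taken]
PC=8  slt  r7, r4, r2        | r0=0 r1=9 r2=13 r3=13 r4=15 r5=3 r6=9 r7=0
PC=9  add  r0, r0, r3        | r0=0 r1=9 r2=13 r3=13 r4=15 r5=3 r6=9 r7=0
PC=10 addi  r7, r3, 14       | r0=0 r1=9 r2=13 r3=13 r4=15 r5=3 r6=9 r7=27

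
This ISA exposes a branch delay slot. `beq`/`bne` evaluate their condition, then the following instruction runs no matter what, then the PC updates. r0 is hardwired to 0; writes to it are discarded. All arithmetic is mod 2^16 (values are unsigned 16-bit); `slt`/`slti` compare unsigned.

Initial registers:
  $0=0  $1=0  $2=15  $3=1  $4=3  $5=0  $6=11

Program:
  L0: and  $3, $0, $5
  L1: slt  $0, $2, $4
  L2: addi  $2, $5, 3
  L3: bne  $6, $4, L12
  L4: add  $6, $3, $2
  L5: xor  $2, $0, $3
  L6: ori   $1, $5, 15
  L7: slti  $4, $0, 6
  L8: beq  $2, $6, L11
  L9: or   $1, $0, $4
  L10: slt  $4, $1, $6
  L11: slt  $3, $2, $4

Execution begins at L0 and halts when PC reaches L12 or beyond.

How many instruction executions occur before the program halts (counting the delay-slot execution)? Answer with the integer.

#0 and  $3, $0, $5 ; 0/0/15/0/3/0/11
#1 slt  $0, $2, $4 ; 0/0/15/0/3/0/11
#2 addi  $2, $5, 3 ; 0/0/3/0/3/0/11
#3 bne  $6, $4, L12 ; 0/0/3/0/3/0/11 ; →target
#4 add  $6, $3, $2 ; 0/0/3/0/3/0/3

5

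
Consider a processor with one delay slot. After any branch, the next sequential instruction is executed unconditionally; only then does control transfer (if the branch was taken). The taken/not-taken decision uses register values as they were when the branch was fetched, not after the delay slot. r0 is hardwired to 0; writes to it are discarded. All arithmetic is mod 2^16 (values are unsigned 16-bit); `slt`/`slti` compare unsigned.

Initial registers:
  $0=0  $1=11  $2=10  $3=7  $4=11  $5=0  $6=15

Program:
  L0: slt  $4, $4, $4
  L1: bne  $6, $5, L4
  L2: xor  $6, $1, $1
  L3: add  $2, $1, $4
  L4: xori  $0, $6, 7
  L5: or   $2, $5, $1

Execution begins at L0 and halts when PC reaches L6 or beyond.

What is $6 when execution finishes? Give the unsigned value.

PC=0  slt  $4, $4, $4        | $0=0 $1=11 $2=10 $3=7 $4=0 $5=0 $6=15
PC=1  bne  $6, $5, L4        | $0=0 $1=11 $2=10 $3=7 $4=0 $5=0 $6=15  [TAKEN]
PC=2  xor  $6, $1, $1        | $0=0 $1=11 $2=10 $3=7 $4=0 $5=0 $6=0
PC=4  xori  $0, $6, 7        | $0=0 $1=11 $2=10 $3=7 $4=0 $5=0 $6=0
PC=5  or   $2, $5, $1        | $0=0 $1=11 $2=11 $3=7 $4=0 $5=0 $6=0

0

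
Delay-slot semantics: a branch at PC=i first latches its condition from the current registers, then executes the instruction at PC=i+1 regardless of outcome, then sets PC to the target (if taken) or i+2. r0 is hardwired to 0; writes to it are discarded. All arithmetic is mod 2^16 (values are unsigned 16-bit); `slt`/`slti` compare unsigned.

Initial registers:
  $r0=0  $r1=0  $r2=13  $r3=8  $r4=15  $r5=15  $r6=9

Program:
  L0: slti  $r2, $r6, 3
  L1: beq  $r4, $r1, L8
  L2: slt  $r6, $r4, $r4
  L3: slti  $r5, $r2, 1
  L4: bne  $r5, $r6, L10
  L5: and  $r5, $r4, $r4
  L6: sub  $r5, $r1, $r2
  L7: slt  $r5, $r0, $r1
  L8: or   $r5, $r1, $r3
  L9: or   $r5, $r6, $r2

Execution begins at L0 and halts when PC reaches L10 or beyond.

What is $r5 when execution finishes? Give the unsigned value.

[0] slti  $r2, $r6, 3  →  {$r0:0, $r1:0, $r2:0, $r3:8, $r4:15, $r5:15, $r6:9}
[1] beq  $r4, $r1, L8  →  {$r0:0, $r1:0, $r2:0, $r3:8, $r4:15, $r5:15, $r6:9}  ⟨branch fallthrough⟩
[2] slt  $r6, $r4, $r4  →  {$r0:0, $r1:0, $r2:0, $r3:8, $r4:15, $r5:15, $r6:0}
[3] slti  $r5, $r2, 1  →  {$r0:0, $r1:0, $r2:0, $r3:8, $r4:15, $r5:1, $r6:0}
[4] bne  $r5, $r6, L10  →  {$r0:0, $r1:0, $r2:0, $r3:8, $r4:15, $r5:1, $r6:0}  ⟨branch taken⟩
[5] and  $r5, $r4, $r4  →  {$r0:0, $r1:0, $r2:0, $r3:8, $r4:15, $r5:15, $r6:0}

15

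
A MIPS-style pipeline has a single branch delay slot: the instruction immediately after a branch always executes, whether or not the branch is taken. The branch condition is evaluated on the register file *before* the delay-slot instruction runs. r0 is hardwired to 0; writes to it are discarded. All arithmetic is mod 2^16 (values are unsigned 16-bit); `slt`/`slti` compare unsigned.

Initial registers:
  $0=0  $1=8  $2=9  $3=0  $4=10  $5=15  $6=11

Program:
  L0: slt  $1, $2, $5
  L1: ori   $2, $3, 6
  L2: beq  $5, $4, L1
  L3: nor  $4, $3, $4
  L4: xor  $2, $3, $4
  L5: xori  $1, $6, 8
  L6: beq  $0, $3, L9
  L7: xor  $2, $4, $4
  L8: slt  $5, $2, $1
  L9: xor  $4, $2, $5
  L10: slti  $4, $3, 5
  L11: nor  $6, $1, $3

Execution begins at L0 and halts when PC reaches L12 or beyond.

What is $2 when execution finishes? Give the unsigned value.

0

[0] slt  $1, $2, $5  →  {$0:0, $1:1, $2:9, $3:0, $4:10, $5:15, $6:11}
[1] ori   $2, $3, 6  →  {$0:0, $1:1, $2:6, $3:0, $4:10, $5:15, $6:11}
[2] beq  $5, $4, L1  →  {$0:0, $1:1, $2:6, $3:0, $4:10, $5:15, $6:11}  ⟨branch fallthrough⟩
[3] nor  $4, $3, $4  →  {$0:0, $1:1, $2:6, $3:0, $4:65525, $5:15, $6:11}
[4] xor  $2, $3, $4  →  {$0:0, $1:1, $2:65525, $3:0, $4:65525, $5:15, $6:11}
[5] xori  $1, $6, 8  →  {$0:0, $1:3, $2:65525, $3:0, $4:65525, $5:15, $6:11}
[6] beq  $0, $3, L9  →  {$0:0, $1:3, $2:65525, $3:0, $4:65525, $5:15, $6:11}  ⟨branch taken⟩
[7] xor  $2, $4, $4  →  {$0:0, $1:3, $2:0, $3:0, $4:65525, $5:15, $6:11}
[9] xor  $4, $2, $5  →  {$0:0, $1:3, $2:0, $3:0, $4:15, $5:15, $6:11}
[10] slti  $4, $3, 5  →  {$0:0, $1:3, $2:0, $3:0, $4:1, $5:15, $6:11}
[11] nor  $6, $1, $3  →  {$0:0, $1:3, $2:0, $3:0, $4:1, $5:15, $6:65532}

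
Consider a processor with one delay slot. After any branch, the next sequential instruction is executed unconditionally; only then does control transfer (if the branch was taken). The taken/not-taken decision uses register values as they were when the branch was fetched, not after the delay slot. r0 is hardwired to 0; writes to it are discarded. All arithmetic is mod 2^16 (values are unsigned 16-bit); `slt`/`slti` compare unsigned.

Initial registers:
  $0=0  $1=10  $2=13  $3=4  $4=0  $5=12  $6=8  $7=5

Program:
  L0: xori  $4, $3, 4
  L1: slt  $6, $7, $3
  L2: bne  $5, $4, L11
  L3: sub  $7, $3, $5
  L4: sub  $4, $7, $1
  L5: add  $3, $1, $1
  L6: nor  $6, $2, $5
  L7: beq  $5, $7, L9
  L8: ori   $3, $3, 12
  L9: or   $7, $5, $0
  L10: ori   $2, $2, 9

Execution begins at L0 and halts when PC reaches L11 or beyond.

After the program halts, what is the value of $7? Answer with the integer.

65528

[0] xori  $4, $3, 4  →  {$0:0, $1:10, $2:13, $3:4, $4:0, $5:12, $6:8, $7:5}
[1] slt  $6, $7, $3  →  {$0:0, $1:10, $2:13, $3:4, $4:0, $5:12, $6:0, $7:5}
[2] bne  $5, $4, L11  →  {$0:0, $1:10, $2:13, $3:4, $4:0, $5:12, $6:0, $7:5}  ⟨branch taken⟩
[3] sub  $7, $3, $5  →  {$0:0, $1:10, $2:13, $3:4, $4:0, $5:12, $6:0, $7:65528}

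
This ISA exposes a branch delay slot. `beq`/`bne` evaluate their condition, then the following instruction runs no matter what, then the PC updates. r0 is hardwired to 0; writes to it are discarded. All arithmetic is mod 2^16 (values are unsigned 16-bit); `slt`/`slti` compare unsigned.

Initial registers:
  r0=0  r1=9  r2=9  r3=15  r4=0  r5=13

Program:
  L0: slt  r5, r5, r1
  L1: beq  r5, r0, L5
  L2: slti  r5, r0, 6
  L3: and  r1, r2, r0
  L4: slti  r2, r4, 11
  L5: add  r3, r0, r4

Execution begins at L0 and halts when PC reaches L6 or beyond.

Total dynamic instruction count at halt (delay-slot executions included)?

4

  step pc=0: slt  r5, r5, r1  regs=(0,9,9,15,0,0)
  step pc=1: beq  r5, r0, L5  cond=T  regs=(0,9,9,15,0,0)
  step pc=2: slti  r5, r0, 6  regs=(0,9,9,15,0,1)
  step pc=5: add  r3, r0, r4  regs=(0,9,9,0,0,1)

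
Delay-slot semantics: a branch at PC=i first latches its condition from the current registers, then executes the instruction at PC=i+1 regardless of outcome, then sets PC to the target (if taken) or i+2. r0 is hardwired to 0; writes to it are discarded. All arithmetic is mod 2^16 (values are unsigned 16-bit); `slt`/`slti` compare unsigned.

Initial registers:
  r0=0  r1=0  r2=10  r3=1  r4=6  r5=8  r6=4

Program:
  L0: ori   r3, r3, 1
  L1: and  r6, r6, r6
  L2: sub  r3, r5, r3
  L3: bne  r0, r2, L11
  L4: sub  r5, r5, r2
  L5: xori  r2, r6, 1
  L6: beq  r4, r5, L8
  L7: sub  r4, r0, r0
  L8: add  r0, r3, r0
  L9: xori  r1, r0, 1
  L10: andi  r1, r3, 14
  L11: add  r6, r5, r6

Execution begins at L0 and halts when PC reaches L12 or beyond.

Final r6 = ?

2

#0 ori   r3, r3, 1 ; 0/0/10/1/6/8/4
#1 and  r6, r6, r6 ; 0/0/10/1/6/8/4
#2 sub  r3, r5, r3 ; 0/0/10/7/6/8/4
#3 bne  r0, r2, L11 ; 0/0/10/7/6/8/4 ; →target
#4 sub  r5, r5, r2 ; 0/0/10/7/6/65534/4
#11 add  r6, r5, r6 ; 0/0/10/7/6/65534/2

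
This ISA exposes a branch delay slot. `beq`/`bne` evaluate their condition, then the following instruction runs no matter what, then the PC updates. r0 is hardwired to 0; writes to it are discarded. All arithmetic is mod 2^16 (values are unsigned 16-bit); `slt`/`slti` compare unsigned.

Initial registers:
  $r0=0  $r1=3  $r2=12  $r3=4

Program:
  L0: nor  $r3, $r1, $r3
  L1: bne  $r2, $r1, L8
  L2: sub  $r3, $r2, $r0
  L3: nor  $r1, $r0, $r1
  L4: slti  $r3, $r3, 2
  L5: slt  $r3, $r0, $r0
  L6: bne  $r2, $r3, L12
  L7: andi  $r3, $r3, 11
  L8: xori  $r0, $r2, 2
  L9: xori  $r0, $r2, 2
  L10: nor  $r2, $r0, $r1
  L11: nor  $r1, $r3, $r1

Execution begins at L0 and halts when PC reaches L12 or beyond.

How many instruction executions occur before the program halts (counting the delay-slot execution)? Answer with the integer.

7

  step pc=0: nor  $r3, $r1, $r3  regs=(0,3,12,65528)
  step pc=1: bne  $r2, $r1, L8  cond=T  regs=(0,3,12,65528)
  step pc=2: sub  $r3, $r2, $r0  regs=(0,3,12,12)
  step pc=8: xori  $r0, $r2, 2  regs=(0,3,12,12)
  step pc=9: xori  $r0, $r2, 2  regs=(0,3,12,12)
  step pc=10: nor  $r2, $r0, $r1  regs=(0,3,65532,12)
  step pc=11: nor  $r1, $r3, $r1  regs=(0,65520,65532,12)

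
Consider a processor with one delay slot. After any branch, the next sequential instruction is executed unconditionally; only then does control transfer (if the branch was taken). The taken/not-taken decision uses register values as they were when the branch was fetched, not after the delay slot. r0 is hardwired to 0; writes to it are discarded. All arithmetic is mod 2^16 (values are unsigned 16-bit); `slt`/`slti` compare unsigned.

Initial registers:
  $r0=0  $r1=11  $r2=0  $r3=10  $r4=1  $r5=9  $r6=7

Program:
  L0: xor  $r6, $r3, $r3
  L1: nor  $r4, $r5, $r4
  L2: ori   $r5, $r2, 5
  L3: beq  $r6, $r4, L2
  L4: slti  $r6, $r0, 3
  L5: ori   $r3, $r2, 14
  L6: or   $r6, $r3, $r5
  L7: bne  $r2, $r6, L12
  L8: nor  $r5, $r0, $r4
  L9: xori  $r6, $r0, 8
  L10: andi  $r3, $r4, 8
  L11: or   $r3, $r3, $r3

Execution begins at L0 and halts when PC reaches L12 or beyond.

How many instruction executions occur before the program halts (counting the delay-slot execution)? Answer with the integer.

PC=0  xor  $r6, $r3, $r3     | $r0=0 $r1=11 $r2=0 $r3=10 $r4=1 $r5=9 $r6=0
PC=1  nor  $r4, $r5, $r4     | $r0=0 $r1=11 $r2=0 $r3=10 $r4=65526 $r5=9 $r6=0
PC=2  ori   $r5, $r2, 5      | $r0=0 $r1=11 $r2=0 $r3=10 $r4=65526 $r5=5 $r6=0
PC=3  beq  $r6, $r4, L2      | $r0=0 $r1=11 $r2=0 $r3=10 $r4=65526 $r5=5 $r6=0  [not taken]
PC=4  slti  $r6, $r0, 3      | $r0=0 $r1=11 $r2=0 $r3=10 $r4=65526 $r5=5 $r6=1
PC=5  ori   $r3, $r2, 14     | $r0=0 $r1=11 $r2=0 $r3=14 $r4=65526 $r5=5 $r6=1
PC=6  or   $r6, $r3, $r5     | $r0=0 $r1=11 $r2=0 $r3=14 $r4=65526 $r5=5 $r6=15
PC=7  bne  $r2, $r6, L12     | $r0=0 $r1=11 $r2=0 $r3=14 $r4=65526 $r5=5 $r6=15  [TAKEN]
PC=8  nor  $r5, $r0, $r4     | $r0=0 $r1=11 $r2=0 $r3=14 $r4=65526 $r5=9 $r6=15

9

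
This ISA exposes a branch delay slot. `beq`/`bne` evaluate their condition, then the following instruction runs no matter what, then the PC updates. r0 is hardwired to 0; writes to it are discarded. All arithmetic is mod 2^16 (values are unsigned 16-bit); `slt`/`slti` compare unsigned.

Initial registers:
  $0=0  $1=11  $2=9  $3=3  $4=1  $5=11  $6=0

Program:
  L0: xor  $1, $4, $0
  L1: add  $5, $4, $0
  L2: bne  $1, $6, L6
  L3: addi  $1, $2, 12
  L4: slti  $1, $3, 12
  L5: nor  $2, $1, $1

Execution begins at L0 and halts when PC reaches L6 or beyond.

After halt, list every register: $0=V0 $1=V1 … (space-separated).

#0 xor  $1, $4, $0 ; 0/1/9/3/1/11/0
#1 add  $5, $4, $0 ; 0/1/9/3/1/1/0
#2 bne  $1, $6, L6 ; 0/1/9/3/1/1/0 ; →target
#3 addi  $1, $2, 12 ; 0/21/9/3/1/1/0

$0=0 $1=21 $2=9 $3=3 $4=1 $5=1 $6=0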